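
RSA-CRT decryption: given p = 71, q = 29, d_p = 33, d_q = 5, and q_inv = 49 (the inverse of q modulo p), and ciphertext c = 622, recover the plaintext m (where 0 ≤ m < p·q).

m₁ = c^(d_p) mod p: c ≡ 54 (mod 71), and 54^33 mod 71 = 57.
m₂ = c^(d_q) mod q: c ≡ 13 (mod 29), and 13^5 mod 29 = 6.
h = q_inv·(m₁ − m₂) mod p = 49·(57 − 6) mod 71 = 14.
m = m₂ + h·q = 6 + 14·29 = 412.

412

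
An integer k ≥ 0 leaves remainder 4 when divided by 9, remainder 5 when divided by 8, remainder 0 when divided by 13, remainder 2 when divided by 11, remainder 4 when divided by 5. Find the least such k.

10309

The moduli are pairwise coprime; N = 9·8·13·11·5 = 51480.
N/9 = 5720; 5720 ≡ 5 (mod 9); 5·2 ≡ 1, so inverse 2.
N/8 = 6435; 6435 ≡ 3 (mod 8); 3·3 ≡ 1, so inverse 3.
N/13 = 3960; 3960 ≡ 8 (mod 13); 8·5 ≡ 1, so inverse 5.
N/11 = 4680; 4680 ≡ 5 (mod 11); 5·9 ≡ 1, so inverse 9.
N/5 = 10296; 10296 ≡ 1 (mod 5), inverse 1.
k ≡ 4·5720·2 + 5·6435·3 + 0·3960·5 + 2·4680·9 + 4·10296·1 = 267709.
267709 mod 51480 = 10309.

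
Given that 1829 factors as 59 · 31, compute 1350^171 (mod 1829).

1046

Mod 59: 1350 ≡ 52; by Fermat, exponent reduces to 171 mod 58 = 55; 52^55 ≡ 43 (mod 59).
Mod 31: 1350 ≡ 17; by Fermat, exponent reduces to 171 mod 30 = 21; 17^21 ≡ 23 (mod 31).
Combine by CRT: x ≡ 43 (mod 59), x ≡ 23 (mod 31) ⇒ x ≡ 1046 (mod 1829).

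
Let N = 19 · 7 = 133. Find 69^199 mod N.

Mod 19: 69 ≡ 12; by Fermat, exponent reduces to 199 mod 18 = 1; 12^1 ≡ 12 (mod 19).
Mod 7: 69 ≡ 6; by Fermat, exponent reduces to 199 mod 6 = 1; 6^1 ≡ 6 (mod 7).
Combine by CRT: x ≡ 12 (mod 19), x ≡ 6 (mod 7) ⇒ x ≡ 69 (mod 133).

69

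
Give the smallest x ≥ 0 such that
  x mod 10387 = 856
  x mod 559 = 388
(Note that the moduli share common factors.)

21630

gcd(10387, 559) = 13 and 13 | (388 − 856), so the pair is consistent; merging gives x ≡ 21630 (mod 446641), where 446641 = lcm(10387, 559).
The solution is unique modulo lcm(10387, 559) = 446641.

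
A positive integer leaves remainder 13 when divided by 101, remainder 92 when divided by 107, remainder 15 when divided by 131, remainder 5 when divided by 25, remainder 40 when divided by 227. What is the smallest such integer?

5673012655

From n ≡ 13 (mod 101) write n = 13 + 101t. Substituting into n ≡ 92 (mod 107) gives 101t ≡ 79 (mod 107), and since 101⁻¹ ≡ 89 (mod 107), t ≡ 76. Hence n ≡ 13 + 101·76 = 7689 (mod 10807).
From n ≡ 7689 (mod 10807) write n = 7689 + 10807t. Substituting into n ≡ 15 (mod 131) gives 10807t ≡ 55 (mod 131), and since 65⁻¹ ≡ 129 (mod 131), t ≡ 21. Hence n ≡ 7689 + 10807·21 = 234636 (mod 1415717).
From n ≡ 234636 (mod 1415717) write n = 234636 + 1415717t. Substituting into n ≡ 5 (mod 25) gives 1415717t ≡ 19 (mod 25), and since 17⁻¹ ≡ 3 (mod 25), t ≡ 7. Hence n ≡ 234636 + 1415717·7 = 10144655 (mod 35392925).
From n ≡ 10144655 (mod 35392925) write n = 10144655 + 35392925t. Substituting into n ≡ 40 (mod 227) gives 35392925t ≡ 15 (mod 227), and since 220⁻¹ ≡ 162 (mod 227), t ≡ 160. Hence n ≡ 10144655 + 35392925·160 = 5673012655 (mod 8034193975).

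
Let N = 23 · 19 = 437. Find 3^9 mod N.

Mod 23: 3 ≡ 3; 3^9 ≡ 18 (mod 23).
Mod 19: 3 ≡ 3; 3^9 ≡ 18 (mod 19).
Combine by CRT: x ≡ 18 (mod 23), x ≡ 18 (mod 19) ⇒ x ≡ 18 (mod 437).

18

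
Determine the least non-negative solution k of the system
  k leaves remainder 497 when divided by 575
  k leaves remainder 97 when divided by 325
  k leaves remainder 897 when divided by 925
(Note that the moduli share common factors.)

gcd(575, 325) = 25 and 25 | (97 − 497), so the pair is consistent; merging gives k ≡ 1072 (mod 7475), where 7475 = lcm(575, 325).
gcd(7475, 925) = 25 and 25 | (897 − 1072), so the pair is consistent; merging gives k ≡ 75822 (mod 276575), where 276575 = lcm(7475, 925).
The solution is unique modulo lcm(575, 325, 925) = 276575.

75822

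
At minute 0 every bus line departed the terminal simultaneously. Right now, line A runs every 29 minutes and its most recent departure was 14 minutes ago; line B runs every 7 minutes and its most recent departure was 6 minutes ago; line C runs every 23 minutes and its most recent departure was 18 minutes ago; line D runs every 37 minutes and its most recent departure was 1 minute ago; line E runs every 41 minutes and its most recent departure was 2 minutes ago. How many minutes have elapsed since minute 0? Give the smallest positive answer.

Combine the congruences pairwise.
From t ≡ 14 (mod 29) write t = 14 + 29s. Substituting into t ≡ 6 (mod 7) gives 29s ≡ 6 (mod 7), and since 1⁻¹ ≡ 1 (mod 7), s ≡ 6. Hence t ≡ 14 + 29·6 = 188 (mod 203).
From t ≡ 188 (mod 203) write t = 188 + 203s. Substituting into t ≡ 18 (mod 23) gives 203s ≡ 14 (mod 23), and since 19⁻¹ ≡ 17 (mod 23), s ≡ 8. Hence t ≡ 188 + 203·8 = 1812 (mod 4669).
From t ≡ 1812 (mod 4669) write t = 1812 + 4669s. Substituting into t ≡ 1 (mod 37) gives 4669s ≡ 2 (mod 37), and since 7⁻¹ ≡ 16 (mod 37), s ≡ 32. Hence t ≡ 1812 + 4669·32 = 151220 (mod 172753).
From t ≡ 151220 (mod 172753) write t = 151220 + 172753s. Substituting into t ≡ 2 (mod 41) gives 172753s ≡ 31 (mod 41), and since 20⁻¹ ≡ 39 (mod 41), s ≡ 20. Hence t ≡ 151220 + 172753·20 = 3606280 (mod 7082873).

3606280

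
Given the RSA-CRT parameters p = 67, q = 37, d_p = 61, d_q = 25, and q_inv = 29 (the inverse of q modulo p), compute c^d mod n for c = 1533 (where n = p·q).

308

m₁ = c^(d_p) mod p: c ≡ 59 (mod 67), and 59^61 mod 67 = 40.
m₂ = c^(d_q) mod q: c ≡ 16 (mod 37), and 16^25 mod 37 = 12.
h = q_inv·(m₁ − m₂) mod p = 29·(40 − 12) mod 67 = 8.
m = m₂ + h·q = 12 + 8·37 = 308.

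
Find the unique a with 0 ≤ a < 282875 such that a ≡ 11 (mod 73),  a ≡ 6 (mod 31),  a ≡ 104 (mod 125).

From a ≡ 11 (mod 73) write a = 11 + 73t. Substituting into a ≡ 6 (mod 31) gives 73t ≡ 26 (mod 31), and since 11⁻¹ ≡ 17 (mod 31), t ≡ 8. Hence a ≡ 11 + 73·8 = 595 (mod 2263).
From a ≡ 595 (mod 2263) write a = 595 + 2263t. Substituting into a ≡ 104 (mod 125) gives 2263t ≡ 9 (mod 125), and since 13⁻¹ ≡ 77 (mod 125), t ≡ 68. Hence a ≡ 595 + 2263·68 = 154479 (mod 282875).

154479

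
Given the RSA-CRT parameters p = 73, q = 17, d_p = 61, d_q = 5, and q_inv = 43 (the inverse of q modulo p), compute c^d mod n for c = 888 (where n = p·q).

242

m₁ = c^(d_p) mod p: c ≡ 12 (mod 73), and 12^61 mod 73 = 23.
m₂ = c^(d_q) mod q: c ≡ 4 (mod 17), and 4^5 mod 17 = 4.
h = q_inv·(m₁ − m₂) mod p = 43·(23 − 4) mod 73 = 14.
m = m₂ + h·q = 4 + 14·17 = 242.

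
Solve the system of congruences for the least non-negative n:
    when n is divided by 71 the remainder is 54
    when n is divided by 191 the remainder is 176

Combine the congruences pairwise.
From n ≡ 54 (mod 71) write n = 54 + 71t. Substituting into n ≡ 176 (mod 191) gives 71t ≡ 122 (mod 191), and since 71⁻¹ ≡ 113 (mod 191), t ≡ 34. Hence n ≡ 54 + 71·34 = 2468 (mod 13561).

2468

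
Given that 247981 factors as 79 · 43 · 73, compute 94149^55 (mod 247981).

Mod 79: 94149 ≡ 60; 60^55 ≡ 6 (mod 79).
Mod 43: 94149 ≡ 22; by Fermat, exponent reduces to 55 mod 42 = 13; 22^13 ≡ 2 (mod 43).
Mod 73: 94149 ≡ 52; 52^55 ≡ 17 (mod 73).
Combine by CRT: x ≡ 6 (mod 79), x ≡ 2 (mod 43), x ≡ 17 (mod 73) ⇒ x ≡ 208724 (mod 247981).

208724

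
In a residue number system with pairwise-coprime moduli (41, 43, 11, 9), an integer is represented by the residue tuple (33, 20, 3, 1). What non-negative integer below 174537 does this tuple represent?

The moduli are pairwise coprime; N = 41·43·11·9 = 174537.
N/41 = 4257; 4257 ≡ 34 (mod 41); 34·35 ≡ 1, so inverse 35.
N/43 = 4059; 4059 ≡ 17 (mod 43); 17·38 ≡ 1, so inverse 38.
N/11 = 15867; 15867 ≡ 5 (mod 11); 5·9 ≡ 1, so inverse 9.
N/9 = 19393; 19393 ≡ 7 (mod 9); 7·4 ≡ 1, so inverse 4.
x ≡ 33·4257·35 + 20·4059·38 + 3·15867·9 + 1·19393·4 = 8507656.
8507656 mod 174537 = 129880.

129880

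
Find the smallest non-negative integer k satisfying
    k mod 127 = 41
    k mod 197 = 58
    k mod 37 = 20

911774

From k ≡ 41 (mod 127) write k = 41 + 127t. Substituting into k ≡ 58 (mod 197) gives 127t ≡ 17 (mod 197), and since 127⁻¹ ≡ 121 (mod 197), t ≡ 87. Hence k ≡ 41 + 127·87 = 11090 (mod 25019).
From k ≡ 11090 (mod 25019) write k = 11090 + 25019t. Substituting into k ≡ 20 (mod 37) gives 25019t ≡ 30 (mod 37), and since 7⁻¹ ≡ 16 (mod 37), t ≡ 36. Hence k ≡ 11090 + 25019·36 = 911774 (mod 925703).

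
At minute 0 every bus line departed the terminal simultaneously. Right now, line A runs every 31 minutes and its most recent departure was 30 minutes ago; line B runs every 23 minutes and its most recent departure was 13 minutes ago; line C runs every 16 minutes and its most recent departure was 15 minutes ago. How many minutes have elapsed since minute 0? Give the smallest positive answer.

8431

The moduli are pairwise coprime; N = 31·23·16 = 11408.
N/31 = 368; 368 ≡ 27 (mod 31); 27·23 ≡ 1, so inverse 23.
N/23 = 496; 496 ≡ 13 (mod 23); 13·16 ≡ 1, so inverse 16.
N/16 = 713; 713 ≡ 9 (mod 16); 9·9 ≡ 1, so inverse 9.
t ≡ 30·368·23 + 13·496·16 + 15·713·9 = 453343.
453343 mod 11408 = 8431.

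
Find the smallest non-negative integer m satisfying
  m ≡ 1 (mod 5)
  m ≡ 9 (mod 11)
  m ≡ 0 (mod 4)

196

Combine the congruences pairwise.
From m ≡ 1 (mod 5) write m = 1 + 5t. Substituting into m ≡ 9 (mod 11) gives 5t ≡ 8 (mod 11), and since 5⁻¹ ≡ 9 (mod 11), t ≡ 6. Hence m ≡ 1 + 5·6 = 31 (mod 55).
From m ≡ 31 (mod 55) write m = 31 + 55t. Substituting into m ≡ 0 (mod 4) gives 55t ≡ 1 (mod 4), and since 3⁻¹ ≡ 3 (mod 4), t ≡ 3. Hence m ≡ 31 + 55·3 = 196 (mod 220).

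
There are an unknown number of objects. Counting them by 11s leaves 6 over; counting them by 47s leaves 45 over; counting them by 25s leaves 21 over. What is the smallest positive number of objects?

From N ≡ 6 (mod 11) write N = 6 + 11t. Substituting into N ≡ 45 (mod 47) gives 11t ≡ 39 (mod 47), and since 11⁻¹ ≡ 30 (mod 47), t ≡ 42. Hence N ≡ 6 + 11·42 = 468 (mod 517).
From N ≡ 468 (mod 517) write N = 468 + 517t. Substituting into N ≡ 21 (mod 25) gives 517t ≡ 3 (mod 25), and since 17⁻¹ ≡ 3 (mod 25), t ≡ 9. Hence N ≡ 468 + 517·9 = 5121 (mod 12925).

5121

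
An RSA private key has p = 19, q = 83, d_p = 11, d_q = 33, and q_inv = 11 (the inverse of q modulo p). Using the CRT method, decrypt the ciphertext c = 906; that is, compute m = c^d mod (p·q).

800

m₁ = c^(d_p) mod p: c ≡ 13 (mod 19), and 13^11 mod 19 = 2.
m₂ = c^(d_q) mod q: c ≡ 76 (mod 83), and 76^33 mod 83 = 53.
h = q_inv·(m₁ − m₂) mod p = 11·(2 − 53) mod 19 = 9.
m = m₂ + h·q = 53 + 9·83 = 800.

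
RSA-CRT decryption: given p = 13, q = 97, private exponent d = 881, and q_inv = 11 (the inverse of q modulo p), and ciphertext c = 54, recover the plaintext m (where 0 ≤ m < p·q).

578

d_p = d mod (p−1) = 881 mod 12 = 5; d_q = d mod (q−1) = 17.
m₁ = c^(d_p) mod p: c ≡ 2 (mod 13), and 2^5 mod 13 = 6.
m₂ = c^(d_q) mod q: c ≡ 54 (mod 97), and 54^17 mod 97 = 93.
h = q_inv·(m₁ − m₂) mod p = 11·(6 − 93) mod 13 = 5.
m = m₂ + h·q = 93 + 5·97 = 578.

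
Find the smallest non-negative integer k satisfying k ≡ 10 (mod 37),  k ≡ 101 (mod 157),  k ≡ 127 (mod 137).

The moduli are pairwise coprime; N = 37·157·137 = 795833.
N/37 = 21509; 21509 ≡ 12 (mod 37); 12·34 ≡ 1, so inverse 34.
N/157 = 5069; 5069 ≡ 45 (mod 157); 45·7 ≡ 1, so inverse 7.
N/137 = 5809; 5809 ≡ 55 (mod 137); 55·5 ≡ 1, so inverse 5.
k ≡ 10·21509·34 + 101·5069·7 + 127·5809·5 = 14585558.
14585558 mod 795833 = 260564.

260564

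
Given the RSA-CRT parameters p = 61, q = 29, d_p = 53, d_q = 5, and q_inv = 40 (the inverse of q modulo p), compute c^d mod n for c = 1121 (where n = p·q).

1558

m₁ = c^(d_p) mod p: c ≡ 23 (mod 61), and 23^53 mod 61 = 33.
m₂ = c^(d_q) mod q: c ≡ 19 (mod 29), and 19^5 mod 29 = 21.
h = q_inv·(m₁ − m₂) mod p = 40·(33 − 21) mod 61 = 53.
m = m₂ + h·q = 21 + 53·29 = 1558.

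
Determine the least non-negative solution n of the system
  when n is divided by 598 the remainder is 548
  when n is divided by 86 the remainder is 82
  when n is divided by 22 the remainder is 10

gcd(598, 86) = 2 and 2 | (82 − 548), so the pair is consistent; merging gives n ≡ 5930 (mod 25714), where 25714 = lcm(598, 86).
gcd(25714, 22) = 2 and 2 | (10 − 5930), so the pair is consistent; merging gives n ≡ 160214 (mod 282854), where 282854 = lcm(25714, 22).
The solution is unique modulo lcm(598, 86, 22) = 282854.

160214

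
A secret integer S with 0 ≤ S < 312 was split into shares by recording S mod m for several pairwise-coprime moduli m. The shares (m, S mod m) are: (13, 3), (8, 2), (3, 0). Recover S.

The moduli are pairwise coprime; N = 13·8·3 = 312.
N/13 = 24; 24 ≡ 11 (mod 13); 11·6 ≡ 1, so inverse 6.
N/8 = 39; 39 ≡ 7 (mod 8); 7·7 ≡ 1, so inverse 7.
N/3 = 104; 104 ≡ 2 (mod 3); 2·2 ≡ 1, so inverse 2.
S ≡ 3·24·6 + 2·39·7 + 0·104·2 = 978.
978 mod 312 = 42.

42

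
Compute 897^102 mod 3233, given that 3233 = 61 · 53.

Mod 61: 897 ≡ 43; by Fermat, exponent reduces to 102 mod 60 = 42; 43^42 ≡ 3 (mod 61).
Mod 53: 897 ≡ 49; by Fermat, exponent reduces to 102 mod 52 = 50; 49^50 ≡ 10 (mod 53).
Combine by CRT: x ≡ 3 (mod 61), x ≡ 10 (mod 53) ⇒ x ≡ 2077 (mod 3233).

2077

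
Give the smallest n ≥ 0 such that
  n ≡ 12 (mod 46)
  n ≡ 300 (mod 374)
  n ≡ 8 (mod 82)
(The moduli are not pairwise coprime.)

214602

gcd(46, 374) = 2 and 2 | (300 − 12), so the pair is consistent; merging gives n ≡ 8154 (mod 8602), where 8602 = lcm(46, 374).
gcd(8602, 82) = 2 and 2 | (8 − 8154), so the pair is consistent; merging gives n ≡ 214602 (mod 352682), where 352682 = lcm(8602, 82).
The solution is unique modulo lcm(46, 374, 82) = 352682.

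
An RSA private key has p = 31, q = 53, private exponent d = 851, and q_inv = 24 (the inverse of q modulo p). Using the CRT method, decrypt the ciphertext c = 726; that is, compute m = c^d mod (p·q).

623

d_p = d mod (p−1) = 851 mod 30 = 11; d_q = d mod (q−1) = 19.
m₁ = c^(d_p) mod p: c ≡ 13 (mod 31), and 13^11 mod 31 = 3.
m₂ = c^(d_q) mod q: c ≡ 37 (mod 53), and 37^19 mod 53 = 40.
h = q_inv·(m₁ − m₂) mod p = 24·(3 − 40) mod 31 = 11.
m = m₂ + h·q = 40 + 11·53 = 623.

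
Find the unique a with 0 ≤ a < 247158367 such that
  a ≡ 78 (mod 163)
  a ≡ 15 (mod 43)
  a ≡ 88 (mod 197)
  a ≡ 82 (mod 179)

118859841

Combine the congruences pairwise.
From a ≡ 78 (mod 163) write a = 78 + 163t. Substituting into a ≡ 15 (mod 43) gives 163t ≡ 23 (mod 43), and since 34⁻¹ ≡ 19 (mod 43), t ≡ 7. Hence a ≡ 78 + 163·7 = 1219 (mod 7009).
From a ≡ 1219 (mod 7009) write a = 1219 + 7009t. Substituting into a ≡ 88 (mod 197) gives 7009t ≡ 51 (mod 197), and since 114⁻¹ ≡ 178 (mod 197), t ≡ 16. Hence a ≡ 1219 + 7009·16 = 113363 (mod 1380773).
From a ≡ 113363 (mod 1380773) write a = 113363 + 1380773t. Substituting into a ≡ 82 (mod 179) gives 1380773t ≡ 26 (mod 179), and since 146⁻¹ ≡ 141 (mod 179), t ≡ 86. Hence a ≡ 113363 + 1380773·86 = 118859841 (mod 247158367).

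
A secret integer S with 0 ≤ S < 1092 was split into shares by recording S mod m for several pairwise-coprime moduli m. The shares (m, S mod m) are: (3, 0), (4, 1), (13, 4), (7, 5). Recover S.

537

The moduli are pairwise coprime; N = 3·4·13·7 = 1092.
N/3 = 364; 364 ≡ 1 (mod 3), inverse 1.
N/4 = 273; 273 ≡ 1 (mod 4), inverse 1.
N/13 = 84; 84 ≡ 6 (mod 13); 6·11 ≡ 1, so inverse 11.
N/7 = 156; 156 ≡ 2 (mod 7); 2·4 ≡ 1, so inverse 4.
S ≡ 0·364·1 + 1·273·1 + 4·84·11 + 5·156·4 = 7089.
7089 mod 1092 = 537.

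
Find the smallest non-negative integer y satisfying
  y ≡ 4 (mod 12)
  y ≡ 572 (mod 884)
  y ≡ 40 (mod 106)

Combine the congruences pairwise.
gcd(12, 884) = 4 and 4 | (572 − 4), so the pair is consistent; merging gives y ≡ 1456 (mod 2652), where 2652 = lcm(12, 884).
gcd(2652, 106) = 2 and 2 | (40 − 1456), so the pair is consistent; merging gives y ≡ 91624 (mod 140556), where 140556 = lcm(2652, 106).
The solution is unique modulo lcm(12, 884, 106) = 140556.

91624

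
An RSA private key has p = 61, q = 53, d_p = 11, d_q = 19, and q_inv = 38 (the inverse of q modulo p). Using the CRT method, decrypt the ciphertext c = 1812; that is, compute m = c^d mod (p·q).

844

m₁ = c^(d_p) mod p: c ≡ 43 (mod 61), and 43^11 mod 61 = 51.
m₂ = c^(d_q) mod q: c ≡ 10 (mod 53), and 10^19 mod 53 = 49.
h = q_inv·(m₁ − m₂) mod p = 38·(51 − 49) mod 61 = 15.
m = m₂ + h·q = 49 + 15·53 = 844.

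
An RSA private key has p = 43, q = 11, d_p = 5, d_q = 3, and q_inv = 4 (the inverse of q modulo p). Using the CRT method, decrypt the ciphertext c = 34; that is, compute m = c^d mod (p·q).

463

m₁ = c^(d_p) mod p: c ≡ 34 (mod 43), and 34^5 mod 43 = 33.
m₂ = c^(d_q) mod q: c ≡ 1 (mod 11), and 1^3 mod 11 = 1.
h = q_inv·(m₁ − m₂) mod p = 4·(33 − 1) mod 43 = 42.
m = m₂ + h·q = 1 + 42·11 = 463.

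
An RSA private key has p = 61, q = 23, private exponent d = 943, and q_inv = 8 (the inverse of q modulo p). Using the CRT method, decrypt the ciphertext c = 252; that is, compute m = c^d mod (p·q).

d_p = d mod (p−1) = 943 mod 60 = 43; d_q = d mod (q−1) = 19.
m₁ = c^(d_p) mod p: c ≡ 8 (mod 61), and 8^43 mod 61 = 24.
m₂ = c^(d_q) mod q: c ≡ 22 (mod 23), and 22^19 mod 23 = 22.
h = q_inv·(m₁ − m₂) mod p = 8·(24 − 22) mod 61 = 16.
m = m₂ + h·q = 22 + 16·23 = 390.

390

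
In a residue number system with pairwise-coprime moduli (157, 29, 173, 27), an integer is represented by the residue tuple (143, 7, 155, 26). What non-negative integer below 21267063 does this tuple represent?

13546574

Combine the congruences pairwise.
From x ≡ 143 (mod 157) write x = 143 + 157t. Substituting into x ≡ 7 (mod 29) gives 157t ≡ 9 (mod 29), and since 12⁻¹ ≡ 17 (mod 29), t ≡ 8. Hence x ≡ 143 + 157·8 = 1399 (mod 4553).
From x ≡ 1399 (mod 4553) write x = 1399 + 4553t. Substituting into x ≡ 155 (mod 173) gives 4553t ≡ 140 (mod 173), and since 55⁻¹ ≡ 151 (mod 173), t ≡ 34. Hence x ≡ 1399 + 4553·34 = 156201 (mod 787669).
From x ≡ 156201 (mod 787669) write x = 156201 + 787669t. Substituting into x ≡ 26 (mod 27) gives 787669t ≡ 20 (mod 27), and since 25⁻¹ ≡ 13 (mod 27), t ≡ 17. Hence x ≡ 156201 + 787669·17 = 13546574 (mod 21267063).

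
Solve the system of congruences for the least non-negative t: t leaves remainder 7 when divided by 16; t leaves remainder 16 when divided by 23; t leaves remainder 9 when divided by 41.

From t ≡ 7 (mod 16) write t = 7 + 16s. Substituting into t ≡ 16 (mod 23) gives 16s ≡ 9 (mod 23), and since 16⁻¹ ≡ 13 (mod 23), s ≡ 2. Hence t ≡ 7 + 16·2 = 39 (mod 368).
From t ≡ 39 (mod 368) write t = 39 + 368s. Substituting into t ≡ 9 (mod 41) gives 368s ≡ 11 (mod 41), and since 40⁻¹ ≡ 40 (mod 41), s ≡ 30. Hence t ≡ 39 + 368·30 = 11079 (mod 15088).

11079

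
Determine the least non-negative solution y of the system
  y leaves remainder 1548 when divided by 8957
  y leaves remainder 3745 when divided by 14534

Combine the congruences pairwise.
gcd(8957, 14534) = 169 and 169 | (3745 − 1548), so the pair is consistent; merging gives y ≡ 744979 (mod 770302), where 770302 = lcm(8957, 14534).
The solution is unique modulo lcm(8957, 14534) = 770302.

744979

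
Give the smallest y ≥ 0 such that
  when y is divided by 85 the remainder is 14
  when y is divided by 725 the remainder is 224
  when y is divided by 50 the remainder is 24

13274

gcd(85, 725) = 5 and 5 | (224 − 14), so the pair is consistent; merging gives y ≡ 949 (mod 12325), where 12325 = lcm(85, 725).
gcd(12325, 50) = 25 and 25 | (24 − 949), so the pair is consistent; merging gives y ≡ 13274 (mod 24650), where 24650 = lcm(12325, 50).
The solution is unique modulo lcm(85, 725, 50) = 24650.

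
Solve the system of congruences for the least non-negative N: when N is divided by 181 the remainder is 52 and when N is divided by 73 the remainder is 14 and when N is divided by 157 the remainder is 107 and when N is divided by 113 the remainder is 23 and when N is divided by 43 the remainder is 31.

The moduli are pairwise coprime; M = 181·73·157·113·43 = 10079708819.
M/181 = 55688999; 55688999 ≡ 5 (mod 181); 5·145 ≡ 1, so inverse 145.
M/73 = 138078203; 138078203 ≡ 17 (mod 73); 17·43 ≡ 1, so inverse 43.
M/157 = 64201967; 64201967 ≡ 114 (mod 157); 114·73 ≡ 1, so inverse 73.
M/113 = 89200963; 89200963 ≡ 6 (mod 113); 6·19 ≡ 1, so inverse 19.
M/43 = 234411833; 234411833 ≡ 42 (mod 43); 42·42 ≡ 1, so inverse 42.
N ≡ 52·55688999·145 + 14·138078203·43 + 107·64201967·73 + 23·89200963·19 + 31·234411833·42 = 1348684722300.
1348684722300 mod 10079708819 = 8083449373.

8083449373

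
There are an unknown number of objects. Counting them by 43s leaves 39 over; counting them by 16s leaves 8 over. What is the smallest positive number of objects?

From N ≡ 39 (mod 43) write N = 39 + 43t. Substituting into N ≡ 8 (mod 16) gives 43t ≡ 1 (mod 16), and since 11⁻¹ ≡ 3 (mod 16), t ≡ 3. Hence N ≡ 39 + 43·3 = 168 (mod 688).

168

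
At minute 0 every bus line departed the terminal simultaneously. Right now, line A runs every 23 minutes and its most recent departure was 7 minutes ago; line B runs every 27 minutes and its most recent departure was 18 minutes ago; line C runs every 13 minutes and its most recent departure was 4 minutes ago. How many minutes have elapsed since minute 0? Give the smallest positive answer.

6309

From t ≡ 7 (mod 23) write t = 7 + 23s. Substituting into t ≡ 18 (mod 27) gives 23s ≡ 11 (mod 27), and since 23⁻¹ ≡ 20 (mod 27), s ≡ 4. Hence t ≡ 7 + 23·4 = 99 (mod 621).
From t ≡ 99 (mod 621) write t = 99 + 621s. Substituting into t ≡ 4 (mod 13) gives 621s ≡ 9 (mod 13), and since 10⁻¹ ≡ 4 (mod 13), s ≡ 10. Hence t ≡ 99 + 621·10 = 6309 (mod 8073).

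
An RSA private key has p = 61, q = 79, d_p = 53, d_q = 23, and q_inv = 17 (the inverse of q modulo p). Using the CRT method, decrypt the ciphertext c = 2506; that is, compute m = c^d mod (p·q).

1910

m₁ = c^(d_p) mod p: c ≡ 5 (mod 61), and 5^53 mod 61 = 19.
m₂ = c^(d_q) mod q: c ≡ 57 (mod 79), and 57^23 mod 79 = 14.
h = q_inv·(m₁ − m₂) mod p = 17·(19 − 14) mod 61 = 24.
m = m₂ + h·q = 14 + 24·79 = 1910.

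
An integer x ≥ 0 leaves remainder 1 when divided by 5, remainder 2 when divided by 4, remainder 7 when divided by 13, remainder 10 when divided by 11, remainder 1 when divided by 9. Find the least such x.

The moduli are pairwise coprime; N = 5·4·13·11·9 = 25740.
N/5 = 5148; 5148 ≡ 3 (mod 5); 3·2 ≡ 1, so inverse 2.
N/4 = 6435; 6435 ≡ 3 (mod 4); 3·3 ≡ 1, so inverse 3.
N/13 = 1980; 1980 ≡ 4 (mod 13); 4·10 ≡ 1, so inverse 10.
N/11 = 2340; 2340 ≡ 8 (mod 11); 8·7 ≡ 1, so inverse 7.
N/9 = 2860; 2860 ≡ 7 (mod 9); 7·4 ≡ 1, so inverse 4.
x ≡ 1·5148·2 + 2·6435·3 + 7·1980·10 + 10·2340·7 + 1·2860·4 = 362746.
362746 mod 25740 = 2386.

2386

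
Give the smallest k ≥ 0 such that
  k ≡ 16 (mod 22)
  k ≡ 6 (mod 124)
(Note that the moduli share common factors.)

874

gcd(22, 124) = 2 and 2 | (6 − 16), so the pair is consistent; merging gives k ≡ 874 (mod 1364), where 1364 = lcm(22, 124).
The solution is unique modulo lcm(22, 124) = 1364.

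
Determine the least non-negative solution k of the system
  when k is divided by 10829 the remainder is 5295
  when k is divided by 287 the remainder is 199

gcd(10829, 287) = 7 and 7 | (199 − 5295), so the pair is consistent; merging gives k ≡ 156901 (mod 443989), where 443989 = lcm(10829, 287).
The solution is unique modulo lcm(10829, 287) = 443989.

156901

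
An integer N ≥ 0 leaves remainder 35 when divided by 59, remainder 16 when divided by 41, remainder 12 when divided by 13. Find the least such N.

11127

From N ≡ 35 (mod 59) write N = 35 + 59t. Substituting into N ≡ 16 (mod 41) gives 59t ≡ 22 (mod 41), and since 18⁻¹ ≡ 16 (mod 41), t ≡ 24. Hence N ≡ 35 + 59·24 = 1451 (mod 2419).
From N ≡ 1451 (mod 2419) write N = 1451 + 2419t. Substituting into N ≡ 12 (mod 13) gives 2419t ≡ 4 (mod 13), and since 1⁻¹ ≡ 1 (mod 13), t ≡ 4. Hence N ≡ 1451 + 2419·4 = 11127 (mod 31447).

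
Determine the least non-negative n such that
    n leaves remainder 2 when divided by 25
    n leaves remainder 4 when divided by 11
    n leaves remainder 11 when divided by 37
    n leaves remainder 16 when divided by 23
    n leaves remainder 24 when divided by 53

8311802

From n ≡ 2 (mod 25) write n = 2 + 25t. Substituting into n ≡ 4 (mod 11) gives 25t ≡ 2 (mod 11), and since 3⁻¹ ≡ 4 (mod 11), t ≡ 8. Hence n ≡ 2 + 25·8 = 202 (mod 275).
From n ≡ 202 (mod 275) write n = 202 + 275t. Substituting into n ≡ 11 (mod 37) gives 275t ≡ 31 (mod 37), and since 16⁻¹ ≡ 7 (mod 37), t ≡ 32. Hence n ≡ 202 + 275·32 = 9002 (mod 10175).
From n ≡ 9002 (mod 10175) write n = 9002 + 10175t. Substituting into n ≡ 16 (mod 23) gives 10175t ≡ 7 (mod 23), and since 9⁻¹ ≡ 18 (mod 23), t ≡ 11. Hence n ≡ 9002 + 10175·11 = 120927 (mod 234025).
From n ≡ 120927 (mod 234025) write n = 120927 + 234025t. Substituting into n ≡ 24 (mod 53) gives 234025t ≡ 43 (mod 53), and since 30⁻¹ ≡ 23 (mod 53), t ≡ 35. Hence n ≡ 120927 + 234025·35 = 8311802 (mod 12403325).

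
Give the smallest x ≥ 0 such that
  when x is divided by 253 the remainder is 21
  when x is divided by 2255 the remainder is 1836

Combine the congruences pairwise.
gcd(253, 2255) = 11 and 11 | (1836 − 21), so the pair is consistent; merging gives x ≡ 6346 (mod 51865), where 51865 = lcm(253, 2255).
The solution is unique modulo lcm(253, 2255) = 51865.

6346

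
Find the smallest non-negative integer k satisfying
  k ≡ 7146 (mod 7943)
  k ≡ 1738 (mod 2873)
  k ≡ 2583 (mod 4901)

Combine the congruences pairwise.
gcd(7943, 2873) = 169 and 169 | (1738 − 7146), so the pair is consistent; merging gives k ≡ 70690 (mod 135031), where 135031 = lcm(7943, 2873).
gcd(135031, 4901) = 169 and 169 | (2583 − 70690), so the pair is consistent; merging gives k ≡ 340752 (mod 3915899), where 3915899 = lcm(135031, 4901).
The solution is unique modulo lcm(7943, 2873, 4901) = 3915899.

340752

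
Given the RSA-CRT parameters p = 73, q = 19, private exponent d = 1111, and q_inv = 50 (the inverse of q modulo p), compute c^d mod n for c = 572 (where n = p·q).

1352

d_p = d mod (p−1) = 1111 mod 72 = 31; d_q = d mod (q−1) = 13.
m₁ = c^(d_p) mod p: c ≡ 61 (mod 73), and 61^31 mod 73 = 38.
m₂ = c^(d_q) mod q: c ≡ 2 (mod 19), and 2^13 mod 19 = 3.
h = q_inv·(m₁ − m₂) mod p = 50·(38 − 3) mod 73 = 71.
m = m₂ + h·q = 3 + 71·19 = 1352.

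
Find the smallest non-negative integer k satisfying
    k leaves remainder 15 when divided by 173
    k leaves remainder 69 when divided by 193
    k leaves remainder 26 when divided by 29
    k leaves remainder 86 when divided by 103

Combine the congruences pairwise.
From k ≡ 15 (mod 173) write k = 15 + 173t. Substituting into k ≡ 69 (mod 193) gives 173t ≡ 54 (mod 193), and since 173⁻¹ ≡ 164 (mod 193), t ≡ 171. Hence k ≡ 15 + 173·171 = 29598 (mod 33389).
From k ≡ 29598 (mod 33389) write k = 29598 + 33389t. Substituting into k ≡ 26 (mod 29) gives 33389t ≡ 8 (mod 29), and since 10⁻¹ ≡ 3 (mod 29), t ≡ 24. Hence k ≡ 29598 + 33389·24 = 830934 (mod 968281).
From k ≡ 830934 (mod 968281) write k = 830934 + 968281t. Substituting into k ≡ 86 (mod 103) gives 968281t ≡ 53 (mod 103), and since 81⁻¹ ≡ 14 (mod 103), t ≡ 21. Hence k ≡ 830934 + 968281·21 = 21164835 (mod 99732943).

21164835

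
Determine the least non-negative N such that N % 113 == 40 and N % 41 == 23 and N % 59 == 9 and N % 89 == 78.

16796247

From N ≡ 40 (mod 113) write N = 40 + 113t. Substituting into N ≡ 23 (mod 41) gives 113t ≡ 24 (mod 41), and since 31⁻¹ ≡ 4 (mod 41), t ≡ 14. Hence N ≡ 40 + 113·14 = 1622 (mod 4633).
From N ≡ 1622 (mod 4633) write N = 1622 + 4633t. Substituting into N ≡ 9 (mod 59) gives 4633t ≡ 39 (mod 59), and since 31⁻¹ ≡ 40 (mod 59), t ≡ 26. Hence N ≡ 1622 + 4633·26 = 122080 (mod 273347).
From N ≡ 122080 (mod 273347) write N = 122080 + 273347t. Substituting into N ≡ 78 (mod 89) gives 273347t ≡ 17 (mod 89), and since 28⁻¹ ≡ 35 (mod 89), t ≡ 61. Hence N ≡ 122080 + 273347·61 = 16796247 (mod 24327883).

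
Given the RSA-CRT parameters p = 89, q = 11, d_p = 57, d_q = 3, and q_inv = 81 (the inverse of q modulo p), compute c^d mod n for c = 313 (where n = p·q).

829

m₁ = c^(d_p) mod p: c ≡ 46 (mod 89), and 46^57 mod 89 = 28.
m₂ = c^(d_q) mod q: c ≡ 5 (mod 11), and 5^3 mod 11 = 4.
h = q_inv·(m₁ − m₂) mod p = 81·(28 − 4) mod 89 = 75.
m = m₂ + h·q = 4 + 75·11 = 829.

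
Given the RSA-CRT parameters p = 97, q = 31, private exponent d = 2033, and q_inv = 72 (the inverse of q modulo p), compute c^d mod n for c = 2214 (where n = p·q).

d_p = d mod (p−1) = 2033 mod 96 = 17; d_q = d mod (q−1) = 23.
m₁ = c^(d_p) mod p: c ≡ 80 (mod 97), and 80^17 mod 97 = 13.
m₂ = c^(d_q) mod q: c ≡ 13 (mod 31), and 13^23 mod 31 = 24.
h = q_inv·(m₁ − m₂) mod p = 72·(13 − 24) mod 97 = 81.
m = m₂ + h·q = 24 + 81·31 = 2535.

2535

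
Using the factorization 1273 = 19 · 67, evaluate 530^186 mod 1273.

330

Mod 19: 530 ≡ 17; by Fermat, exponent reduces to 186 mod 18 = 6; 17^6 ≡ 7 (mod 19).
Mod 67: 530 ≡ 61; by Fermat, exponent reduces to 186 mod 66 = 54; 61^54 ≡ 62 (mod 67).
Combine by CRT: x ≡ 7 (mod 19), x ≡ 62 (mod 67) ⇒ x ≡ 330 (mod 1273).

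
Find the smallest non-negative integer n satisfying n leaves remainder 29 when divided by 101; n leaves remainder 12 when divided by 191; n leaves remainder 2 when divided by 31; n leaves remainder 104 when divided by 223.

Combine the congruences pairwise.
From n ≡ 29 (mod 101) write n = 29 + 101t. Substituting into n ≡ 12 (mod 191) gives 101t ≡ 174 (mod 191), and since 101⁻¹ ≡ 87 (mod 191), t ≡ 49. Hence n ≡ 29 + 101·49 = 4978 (mod 19291).
From n ≡ 4978 (mod 19291) write n = 4978 + 19291t. Substituting into n ≡ 2 (mod 31) gives 19291t ≡ 15 (mod 31), and since 9⁻¹ ≡ 7 (mod 31), t ≡ 12. Hence n ≡ 4978 + 19291·12 = 236470 (mod 598021).
From n ≡ 236470 (mod 598021) write n = 236470 + 598021t. Substituting into n ≡ 104 (mod 223) gives 598021t ≡ 14 (mod 223), and since 158⁻¹ ≡ 24 (mod 223), t ≡ 113. Hence n ≡ 236470 + 598021·113 = 67812843 (mod 133358683).

67812843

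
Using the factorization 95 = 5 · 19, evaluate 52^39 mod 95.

Mod 5: 52 ≡ 2; by Fermat, exponent reduces to 39 mod 4 = 3; 2^3 ≡ 3 (mod 5).
Mod 19: 52 ≡ 14; by Fermat, exponent reduces to 39 mod 18 = 3; 14^3 ≡ 8 (mod 19).
Combine by CRT: x ≡ 3 (mod 5), x ≡ 8 (mod 19) ⇒ x ≡ 8 (mod 95).

8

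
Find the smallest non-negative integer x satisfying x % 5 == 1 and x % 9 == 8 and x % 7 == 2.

The moduli are pairwise coprime; N = 5·9·7 = 315.
N/5 = 63; 63 ≡ 3 (mod 5); 3·2 ≡ 1, so inverse 2.
N/9 = 35; 35 ≡ 8 (mod 9); 8·8 ≡ 1, so inverse 8.
N/7 = 45; 45 ≡ 3 (mod 7); 3·5 ≡ 1, so inverse 5.
x ≡ 1·63·2 + 8·35·8 + 2·45·5 = 2816.
2816 mod 315 = 296.

296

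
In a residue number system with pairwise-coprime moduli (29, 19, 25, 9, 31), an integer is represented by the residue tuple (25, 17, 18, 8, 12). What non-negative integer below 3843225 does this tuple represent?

3502268

The moduli are pairwise coprime; N = 29·19·25·9·31 = 3843225.
N/29 = 132525; 132525 ≡ 24 (mod 29); 24·23 ≡ 1, so inverse 23.
N/19 = 202275; 202275 ≡ 1 (mod 19), inverse 1.
N/25 = 153729; 153729 ≡ 4 (mod 25); 4·19 ≡ 1, so inverse 19.
N/9 = 427025; 427025 ≡ 2 (mod 9); 2·5 ≡ 1, so inverse 5.
N/31 = 123975; 123975 ≡ 6 (mod 31); 6·26 ≡ 1, so inverse 26.
x ≡ 25·132525·23 + 17·202275·1 + 18·153729·19 + 8·427025·5 + 12·123975·26 = 187977068.
187977068 mod 3843225 = 3502268.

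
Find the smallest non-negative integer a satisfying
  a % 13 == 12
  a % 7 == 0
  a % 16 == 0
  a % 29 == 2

From a ≡ 12 (mod 13) write a = 12 + 13t. Substituting into a ≡ 0 (mod 7) gives 13t ≡ 2 (mod 7), and since 6⁻¹ ≡ 6 (mod 7), t ≡ 5. Hence a ≡ 12 + 13·5 = 77 (mod 91).
From a ≡ 77 (mod 91) write a = 77 + 91t. Substituting into a ≡ 0 (mod 16) gives 91t ≡ 3 (mod 16), and since 11⁻¹ ≡ 3 (mod 16), t ≡ 9. Hence a ≡ 77 + 91·9 = 896 (mod 1456).
From a ≡ 896 (mod 1456) write a = 896 + 1456t. Substituting into a ≡ 2 (mod 29) gives 1456t ≡ 5 (mod 29), and since 6⁻¹ ≡ 5 (mod 29), t ≡ 25. Hence a ≡ 896 + 1456·25 = 37296 (mod 42224).

37296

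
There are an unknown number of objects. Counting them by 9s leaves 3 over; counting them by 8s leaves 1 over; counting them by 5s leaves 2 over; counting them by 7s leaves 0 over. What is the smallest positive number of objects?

Combine the congruences pairwise.
From N ≡ 3 (mod 9) write N = 3 + 9t. Substituting into N ≡ 1 (mod 8) gives 9t ≡ 6 (mod 8), and since 1⁻¹ ≡ 1 (mod 8), t ≡ 6. Hence N ≡ 3 + 9·6 = 57 (mod 72).
From N ≡ 57 (mod 72) write N = 57 + 72t. Substituting into N ≡ 2 (mod 5) gives 72t ≡ 0 (mod 5), and since 2⁻¹ ≡ 3 (mod 5), t ≡ 0. Hence N ≡ 57 + 72·0 = 57 (mod 360).
From N ≡ 57 (mod 360) write N = 57 + 360t. Substituting into N ≡ 0 (mod 7) gives 360t ≡ 6 (mod 7), and since 3⁻¹ ≡ 5 (mod 7), t ≡ 2. Hence N ≡ 57 + 360·2 = 777 (mod 2520).

777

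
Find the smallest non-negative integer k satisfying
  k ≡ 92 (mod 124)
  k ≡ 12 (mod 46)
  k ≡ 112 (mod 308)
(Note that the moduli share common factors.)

203700

gcd(124, 46) = 2 and 2 | (12 − 92), so the pair is consistent; merging gives k ≡ 1208 (mod 2852), where 2852 = lcm(124, 46).
gcd(2852, 308) = 4 and 4 | (112 − 1208), so the pair is consistent; merging gives k ≡ 203700 (mod 219604), where 219604 = lcm(2852, 308).
The solution is unique modulo lcm(124, 46, 308) = 219604.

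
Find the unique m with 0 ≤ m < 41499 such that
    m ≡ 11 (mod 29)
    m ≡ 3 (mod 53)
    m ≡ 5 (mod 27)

32810

The moduli are pairwise coprime; N = 29·53·27 = 41499.
N/29 = 1431; 1431 ≡ 10 (mod 29); 10·3 ≡ 1, so inverse 3.
N/53 = 783; 783 ≡ 41 (mod 53); 41·22 ≡ 1, so inverse 22.
N/27 = 1537; 1537 ≡ 25 (mod 27); 25·13 ≡ 1, so inverse 13.
m ≡ 11·1431·3 + 3·783·22 + 5·1537·13 = 198806.
198806 mod 41499 = 32810.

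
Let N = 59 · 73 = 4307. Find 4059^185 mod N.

3478

Mod 59: 4059 ≡ 47; by Fermat, exponent reduces to 185 mod 58 = 11; 47^11 ≡ 56 (mod 59).
Mod 73: 4059 ≡ 44; by Fermat, exponent reduces to 185 mod 72 = 41; 44^41 ≡ 47 (mod 73).
Combine by CRT: x ≡ 56 (mod 59), x ≡ 47 (mod 73) ⇒ x ≡ 3478 (mod 4307).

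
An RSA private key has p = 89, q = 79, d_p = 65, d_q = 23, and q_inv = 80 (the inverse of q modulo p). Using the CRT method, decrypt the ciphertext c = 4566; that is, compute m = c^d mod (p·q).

m₁ = c^(d_p) mod p: c ≡ 27 (mod 89), and 27^65 mod 89 = 54.
m₂ = c^(d_q) mod q: c ≡ 63 (mod 79), and 63^23 mod 79 = 48.
h = q_inv·(m₁ − m₂) mod p = 80·(54 − 48) mod 89 = 35.
m = m₂ + h·q = 48 + 35·79 = 2813.

2813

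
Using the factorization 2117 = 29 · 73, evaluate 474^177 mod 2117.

1671

Mod 29: 474 ≡ 10; by Fermat, exponent reduces to 177 mod 28 = 9; 10^9 ≡ 18 (mod 29).
Mod 73: 474 ≡ 36; by Fermat, exponent reduces to 177 mod 72 = 33; 36^33 ≡ 65 (mod 73).
Combine by CRT: x ≡ 18 (mod 29), x ≡ 65 (mod 73) ⇒ x ≡ 1671 (mod 2117).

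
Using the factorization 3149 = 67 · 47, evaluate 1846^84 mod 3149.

202

Mod 67: 1846 ≡ 37; by Fermat, exponent reduces to 84 mod 66 = 18; 37^18 ≡ 1 (mod 67).
Mod 47: 1846 ≡ 13; by Fermat, exponent reduces to 84 mod 46 = 38; 13^38 ≡ 14 (mod 47).
Combine by CRT: x ≡ 1 (mod 67), x ≡ 14 (mod 47) ⇒ x ≡ 202 (mod 3149).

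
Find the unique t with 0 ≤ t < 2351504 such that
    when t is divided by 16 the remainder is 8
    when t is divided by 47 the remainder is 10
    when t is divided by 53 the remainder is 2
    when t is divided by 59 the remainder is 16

From t ≡ 8 (mod 16) write t = 8 + 16s. Substituting into t ≡ 10 (mod 47) gives 16s ≡ 2 (mod 47), and since 16⁻¹ ≡ 3 (mod 47), s ≡ 6. Hence t ≡ 8 + 16·6 = 104 (mod 752).
From t ≡ 104 (mod 752) write t = 104 + 752s. Substituting into t ≡ 2 (mod 53) gives 752s ≡ 4 (mod 53), and since 10⁻¹ ≡ 16 (mod 53), s ≡ 11. Hence t ≡ 104 + 752·11 = 8376 (mod 39856).
From t ≡ 8376 (mod 39856) write t = 8376 + 39856s. Substituting into t ≡ 16 (mod 59) gives 39856s ≡ 18 (mod 59), and since 31⁻¹ ≡ 40 (mod 59), s ≡ 12. Hence t ≡ 8376 + 39856·12 = 486648 (mod 2351504).

486648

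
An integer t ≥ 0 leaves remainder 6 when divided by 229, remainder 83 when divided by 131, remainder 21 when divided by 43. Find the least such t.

The moduli are pairwise coprime; N = 229·131·43 = 1289957.
N/229 = 5633; 5633 ≡ 137 (mod 229); 137·112 ≡ 1, so inverse 112.
N/131 = 9847; 9847 ≡ 22 (mod 131); 22·6 ≡ 1, so inverse 6.
N/43 = 29999; 29999 ≡ 28 (mod 43); 28·20 ≡ 1, so inverse 20.
t ≡ 6·5633·112 + 83·9847·6 + 21·29999·20 = 21288762.
21288762 mod 1289957 = 649450.

649450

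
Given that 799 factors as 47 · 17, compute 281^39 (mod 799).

Mod 47: 281 ≡ 46; 46^39 ≡ 46 (mod 47).
Mod 17: 281 ≡ 9; by Fermat, exponent reduces to 39 mod 16 = 7; 9^7 ≡ 2 (mod 17).
Combine by CRT: x ≡ 46 (mod 47), x ≡ 2 (mod 17) ⇒ x ≡ 563 (mod 799).

563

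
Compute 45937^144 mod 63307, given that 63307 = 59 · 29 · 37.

60089

Mod 59: 45937 ≡ 35; by Fermat, exponent reduces to 144 mod 58 = 28; 35^28 ≡ 27 (mod 59).
Mod 29: 45937 ≡ 1; by Fermat, exponent reduces to 144 mod 28 = 4; 1^4 ≡ 1 (mod 29).
Mod 37: 45937 ≡ 20; since 36 | 144, by Fermat 20^144 ≡ 1 (mod 37).
Combine by CRT: x ≡ 27 (mod 59), x ≡ 1 (mod 29), x ≡ 1 (mod 37) ⇒ x ≡ 60089 (mod 63307).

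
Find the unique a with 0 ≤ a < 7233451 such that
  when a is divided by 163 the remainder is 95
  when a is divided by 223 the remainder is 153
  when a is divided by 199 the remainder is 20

5625551

The moduli are pairwise coprime; N = 163·223·199 = 7233451.
N/163 = 44377; 44377 ≡ 41 (mod 163); 41·4 ≡ 1, so inverse 4.
N/223 = 32437; 32437 ≡ 102 (mod 223); 102·129 ≡ 1, so inverse 129.
N/199 = 36349; 36349 ≡ 131 (mod 199); 131·79 ≡ 1, so inverse 79.
a ≡ 95·44377·4 + 153·32437·129 + 20·36349·79 = 714503749.
714503749 mod 7233451 = 5625551.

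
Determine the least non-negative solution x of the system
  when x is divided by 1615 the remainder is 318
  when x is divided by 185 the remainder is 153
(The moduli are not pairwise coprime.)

11623

Combine the congruences pairwise.
gcd(1615, 185) = 5 and 5 | (153 − 318), so the pair is consistent; merging gives x ≡ 11623 (mod 59755), where 59755 = lcm(1615, 185).
The solution is unique modulo lcm(1615, 185) = 59755.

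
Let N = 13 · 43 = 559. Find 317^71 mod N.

489

Mod 13: 317 ≡ 5; by Fermat, exponent reduces to 71 mod 12 = 11; 5^11 ≡ 8 (mod 13).
Mod 43: 317 ≡ 16; by Fermat, exponent reduces to 71 mod 42 = 29; 16^29 ≡ 16 (mod 43).
Combine by CRT: x ≡ 8 (mod 13), x ≡ 16 (mod 43) ⇒ x ≡ 489 (mod 559).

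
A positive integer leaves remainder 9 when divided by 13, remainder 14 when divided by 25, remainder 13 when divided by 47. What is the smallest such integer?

The moduli are pairwise coprime; N = 13·25·47 = 15275.
N/13 = 1175; 1175 ≡ 5 (mod 13); 5·8 ≡ 1, so inverse 8.
N/25 = 611; 611 ≡ 11 (mod 25); 11·16 ≡ 1, so inverse 16.
N/47 = 325; 325 ≡ 43 (mod 47); 43·35 ≡ 1, so inverse 35.
a ≡ 9·1175·8 + 14·611·16 + 13·325·35 = 369339.
369339 mod 15275 = 2739.

2739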